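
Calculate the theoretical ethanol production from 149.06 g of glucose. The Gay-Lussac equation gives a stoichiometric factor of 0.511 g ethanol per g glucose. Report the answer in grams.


Theoretical ethanol yield: m_EtOH = 0.511 * m_glucose
m_EtOH = 0.511 * 149.06 = 76.1697 g

76.1697 g


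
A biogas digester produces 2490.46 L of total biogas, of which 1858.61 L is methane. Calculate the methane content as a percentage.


CH4% = V_CH4 / V_total * 100
= 1858.61 / 2490.46 * 100
= 74.6292%

74.6292%


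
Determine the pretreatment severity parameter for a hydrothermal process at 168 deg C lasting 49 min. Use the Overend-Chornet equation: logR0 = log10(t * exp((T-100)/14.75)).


logR0 = log10(t * exp((T - 100) / 14.75))
= log10(49 * exp((168 - 100) / 14.75))
= 3.6924

3.6924


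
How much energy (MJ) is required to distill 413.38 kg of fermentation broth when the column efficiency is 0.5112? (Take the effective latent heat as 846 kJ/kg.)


E = m * 846 / (eta * 1000)
= 413.38 * 846 / (0.5112 * 1000)
= 684.1148 MJ

684.1148 MJ


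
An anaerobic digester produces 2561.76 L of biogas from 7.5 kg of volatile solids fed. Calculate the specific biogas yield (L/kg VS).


Y = V / VS
= 2561.76 / 7.5
= 341.5680 L/kg VS

341.5680 L/kg VS


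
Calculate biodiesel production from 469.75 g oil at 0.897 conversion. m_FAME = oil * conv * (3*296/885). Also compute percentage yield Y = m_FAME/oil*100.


m_FAME = oil * conv * (3 * 296 / 885) = oil * conv * (888/885)
= 469.75 * 0.897 * 888 / 885
= 422.7941 g
Y = m_FAME / oil * 100 = conv * (888/885) * 100
= 0.897 * 888 / 885 * 100
= 90.00%

422.7941 g FAME; Y = 90.00%


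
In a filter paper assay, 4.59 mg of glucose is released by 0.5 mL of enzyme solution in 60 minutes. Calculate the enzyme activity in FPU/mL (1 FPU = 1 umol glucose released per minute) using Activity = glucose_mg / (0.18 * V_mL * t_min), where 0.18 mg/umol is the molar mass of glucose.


Activity = glucose_mg / (0.18 mg/umol * V_mL * t_min)
= 4.59 / (0.18 * 0.5 * 60)
= 0.8500 FPU/mL

0.8500 FPU/mL


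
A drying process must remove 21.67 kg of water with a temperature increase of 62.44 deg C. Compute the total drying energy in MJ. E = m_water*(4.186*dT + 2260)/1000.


E = m_water * (4.186 * dT + 2260) / 1000
= 21.67 * (4.186 * 62.44 + 2260) / 1000
= 54.6382 MJ

54.6382 MJ


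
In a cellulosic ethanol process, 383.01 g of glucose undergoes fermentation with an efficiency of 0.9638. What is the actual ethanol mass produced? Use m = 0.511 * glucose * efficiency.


Actual ethanol: m = 0.511 * 383.01 * 0.9638
m = 188.6331 g

188.6331 g


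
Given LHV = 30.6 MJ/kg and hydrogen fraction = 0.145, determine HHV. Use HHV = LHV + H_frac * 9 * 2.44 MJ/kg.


HHV = LHV + H_frac * 9 * 2.44
= 30.6 + 0.145 * 9 * 2.44
= 33.7842 MJ/kg

33.7842 MJ/kg


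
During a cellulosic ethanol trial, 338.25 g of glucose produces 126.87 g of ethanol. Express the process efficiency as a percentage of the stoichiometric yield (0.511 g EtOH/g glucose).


Fermentation efficiency = (actual / (0.511 * glucose)) * 100
= (126.87 / (0.511 * 338.25)) * 100
= 73.4007%

73.4007%


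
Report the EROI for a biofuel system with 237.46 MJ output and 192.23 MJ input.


EROI = E_out / E_in
= 237.46 / 192.23
= 1.2353

1.2353


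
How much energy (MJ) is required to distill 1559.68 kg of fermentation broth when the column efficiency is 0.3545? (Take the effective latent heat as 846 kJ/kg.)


E = m * 846 / (eta * 1000)
= 1559.68 * 846 / (0.3545 * 1000)
= 3722.1136 MJ

3722.1136 MJ


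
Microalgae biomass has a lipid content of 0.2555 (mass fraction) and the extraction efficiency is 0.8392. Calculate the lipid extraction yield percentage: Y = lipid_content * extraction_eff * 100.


Y = lipid_content * extraction_eff * 100
= 0.2555 * 0.8392 * 100
= 21.4416%

21.4416%


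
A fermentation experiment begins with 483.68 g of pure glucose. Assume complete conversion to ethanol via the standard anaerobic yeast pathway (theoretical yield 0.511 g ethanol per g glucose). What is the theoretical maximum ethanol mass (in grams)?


Theoretical ethanol yield: m_EtOH = 0.511 * m_glucose
m_EtOH = 0.511 * 483.68 = 247.1605 g

247.1605 g


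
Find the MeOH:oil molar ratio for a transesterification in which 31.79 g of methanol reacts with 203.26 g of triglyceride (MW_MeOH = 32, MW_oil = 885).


Molar ratio = n_MeOH / n_oil = (MeOH/32) / (oil/885) = (MeOH * 885) / (32 * oil)
= (31.79 * 885) / (32 * 203.26)
= 4.3255

4.3255


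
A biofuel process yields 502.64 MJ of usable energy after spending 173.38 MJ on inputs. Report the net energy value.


NEV = E_out - E_in
= 502.64 - 173.38
= 329.2600 MJ

329.2600 MJ


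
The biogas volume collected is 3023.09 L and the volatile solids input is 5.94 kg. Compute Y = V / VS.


Y = V / VS
= 3023.09 / 5.94
= 508.9377 L/kg VS

508.9377 L/kg VS


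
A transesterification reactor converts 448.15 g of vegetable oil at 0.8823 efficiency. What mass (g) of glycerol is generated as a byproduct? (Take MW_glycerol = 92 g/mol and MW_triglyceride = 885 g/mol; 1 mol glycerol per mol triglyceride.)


glycerol = oil * conv * (92/885)
= 448.15 * 0.8823 * 92 / 885
= 41.1040 g

41.1040 g


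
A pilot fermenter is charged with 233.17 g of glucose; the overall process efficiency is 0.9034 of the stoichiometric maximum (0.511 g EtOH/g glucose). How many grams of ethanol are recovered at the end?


Actual ethanol: m = 0.511 * 233.17 * 0.9034
m = 107.6400 g

107.6400 g


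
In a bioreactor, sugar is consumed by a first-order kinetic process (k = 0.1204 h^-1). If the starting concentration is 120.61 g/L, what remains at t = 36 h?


S = S0 * exp(-k * t)
S = 120.61 * exp(-0.1204 * 36)
S = 1.5812 g/L

1.5812 g/L


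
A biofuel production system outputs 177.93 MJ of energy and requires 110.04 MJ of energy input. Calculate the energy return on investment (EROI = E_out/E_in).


EROI = E_out / E_in
= 177.93 / 110.04
= 1.6170

1.6170


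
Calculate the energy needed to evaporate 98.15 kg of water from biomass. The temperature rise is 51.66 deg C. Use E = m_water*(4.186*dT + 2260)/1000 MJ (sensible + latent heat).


E = m_water * (4.186 * dT + 2260) / 1000
= 98.15 * (4.186 * 51.66 + 2260) / 1000
= 243.0438 MJ

243.0438 MJ


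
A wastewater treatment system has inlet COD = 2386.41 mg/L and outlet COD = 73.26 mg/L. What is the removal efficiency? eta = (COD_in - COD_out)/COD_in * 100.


eta = (COD_in - COD_out) / COD_in * 100
= (2386.41 - 73.26) / 2386.41 * 100
= 96.9301%

96.9301%


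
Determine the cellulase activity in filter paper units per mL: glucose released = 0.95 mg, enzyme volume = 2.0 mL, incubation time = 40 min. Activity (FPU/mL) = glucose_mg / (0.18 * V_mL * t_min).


Activity = glucose_mg / (0.18 mg/umol * V_mL * t_min)
= 0.95 / (0.18 * 2.0 * 40)
= 0.0660 FPU/mL

0.0660 FPU/mL


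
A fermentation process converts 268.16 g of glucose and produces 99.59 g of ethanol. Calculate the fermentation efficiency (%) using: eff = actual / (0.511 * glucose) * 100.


Fermentation efficiency = (actual / (0.511 * glucose)) * 100
= (99.59 / (0.511 * 268.16)) * 100
= 72.6776%

72.6776%


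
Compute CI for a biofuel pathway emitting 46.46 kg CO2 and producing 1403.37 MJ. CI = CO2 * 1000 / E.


CI = CO2 * 1000 / E
= 46.46 * 1000 / 1403.37
= 33.1060 g CO2/MJ

33.1060 g CO2/MJ


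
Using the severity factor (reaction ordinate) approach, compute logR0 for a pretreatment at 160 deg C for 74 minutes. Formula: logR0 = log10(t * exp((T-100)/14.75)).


logR0 = log10(t * exp((T - 100) / 14.75))
= log10(74 * exp((160 - 100) / 14.75))
= 3.6359

3.6359


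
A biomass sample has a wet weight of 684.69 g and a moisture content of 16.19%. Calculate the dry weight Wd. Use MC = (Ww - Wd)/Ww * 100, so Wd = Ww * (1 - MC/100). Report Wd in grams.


Wd = Ww * (1 - MC/100)
= 684.69 * (1 - 16.19/100)
= 573.8387 g

573.8387 g


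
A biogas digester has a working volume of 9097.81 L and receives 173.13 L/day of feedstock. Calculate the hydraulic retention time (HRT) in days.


HRT = V / Q
= 9097.81 / 173.13
= 52.5490 days

52.5490 days


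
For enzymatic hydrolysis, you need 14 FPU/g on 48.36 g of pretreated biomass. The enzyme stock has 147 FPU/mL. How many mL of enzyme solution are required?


V = dosage * m_sub / activity
V = 14 * 48.36 / 147
V = 4.6057 mL

4.6057 mL


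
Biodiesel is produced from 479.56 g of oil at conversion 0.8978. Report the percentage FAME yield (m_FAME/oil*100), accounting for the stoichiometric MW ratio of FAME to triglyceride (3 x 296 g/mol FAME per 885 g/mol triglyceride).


m_FAME = oil * conv * (3 * 296 / 885) = oil * conv * (888/885)
= 479.56 * 0.8978 * 888 / 885
= 432.0085 g
Y = m_FAME / oil * 100 = conv * (888/885) * 100
= 0.8978 * 888 / 885 * 100
= 90.08%

90.08%


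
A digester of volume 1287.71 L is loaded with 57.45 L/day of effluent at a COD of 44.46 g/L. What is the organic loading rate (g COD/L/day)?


OLR = Q * S / V
= 57.45 * 44.46 / 1287.71
= 1.9835 g/L/day

1.9835 g/L/day


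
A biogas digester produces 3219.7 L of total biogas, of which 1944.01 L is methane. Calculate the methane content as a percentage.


CH4% = V_CH4 / V_total * 100
= 1944.01 / 3219.7 * 100
= 60.3786%

60.3786%


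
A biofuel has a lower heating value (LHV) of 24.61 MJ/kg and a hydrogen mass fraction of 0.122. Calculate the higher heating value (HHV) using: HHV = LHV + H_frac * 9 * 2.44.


HHV = LHV + H_frac * 9 * 2.44
= 24.61 + 0.122 * 9 * 2.44
= 27.2891 MJ/kg

27.2891 MJ/kg


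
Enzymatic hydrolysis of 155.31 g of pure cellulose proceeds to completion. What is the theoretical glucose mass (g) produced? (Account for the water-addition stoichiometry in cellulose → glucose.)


glucose = cellulose * 180/162
= 155.31 * 180/162
= 172.5667 g

172.5667 g


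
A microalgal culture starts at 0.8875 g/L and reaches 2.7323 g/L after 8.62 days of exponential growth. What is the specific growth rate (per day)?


mu = ln(X2/X1) / dt
= ln(2.7323/0.8875) / 8.62
= 0.1305 per day

0.1305 per day


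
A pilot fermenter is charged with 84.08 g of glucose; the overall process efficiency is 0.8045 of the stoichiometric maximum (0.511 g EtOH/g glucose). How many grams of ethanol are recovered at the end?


Actual ethanol: m = 0.511 * 84.08 * 0.8045
m = 34.5652 g

34.5652 g


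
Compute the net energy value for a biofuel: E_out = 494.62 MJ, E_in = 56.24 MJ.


NEV = E_out - E_in
= 494.62 - 56.24
= 438.3800 MJ

438.3800 MJ


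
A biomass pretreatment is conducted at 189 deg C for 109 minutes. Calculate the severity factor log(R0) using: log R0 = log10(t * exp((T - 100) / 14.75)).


logR0 = log10(t * exp((T - 100) / 14.75))
= log10(109 * exp((189 - 100) / 14.75))
= 4.6579

4.6579


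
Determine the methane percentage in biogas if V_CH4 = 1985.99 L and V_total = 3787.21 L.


CH4% = V_CH4 / V_total * 100
= 1985.99 / 3787.21 * 100
= 52.4394%

52.4394%


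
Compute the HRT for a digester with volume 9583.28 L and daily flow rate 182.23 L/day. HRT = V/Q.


HRT = V / Q
= 9583.28 / 182.23
= 52.5889 days

52.5889 days


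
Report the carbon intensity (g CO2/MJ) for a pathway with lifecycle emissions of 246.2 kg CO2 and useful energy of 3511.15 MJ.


CI = CO2 * 1000 / E
= 246.2 * 1000 / 3511.15
= 70.1195 g CO2/MJ

70.1195 g CO2/MJ


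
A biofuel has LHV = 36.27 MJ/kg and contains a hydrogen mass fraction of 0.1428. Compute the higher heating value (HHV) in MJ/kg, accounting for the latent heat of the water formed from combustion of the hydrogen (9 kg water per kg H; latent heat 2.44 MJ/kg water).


HHV = LHV + H_frac * 9 * 2.44
= 36.27 + 0.1428 * 9 * 2.44
= 39.4059 MJ/kg

39.4059 MJ/kg


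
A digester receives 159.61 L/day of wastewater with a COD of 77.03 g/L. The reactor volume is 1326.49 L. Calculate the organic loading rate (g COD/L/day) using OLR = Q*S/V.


OLR = Q * S / V
= 159.61 * 77.03 / 1326.49
= 9.2686 g/L/day

9.2686 g/L/day


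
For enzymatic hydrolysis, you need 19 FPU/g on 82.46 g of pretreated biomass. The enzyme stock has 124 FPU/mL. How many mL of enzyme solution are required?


V = dosage * m_sub / activity
V = 19 * 82.46 / 124
V = 12.6350 mL

12.6350 mL


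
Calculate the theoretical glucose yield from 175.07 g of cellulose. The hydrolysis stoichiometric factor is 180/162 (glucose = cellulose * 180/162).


glucose = cellulose * 180/162
= 175.07 * 180/162
= 194.5222 g

194.5222 g


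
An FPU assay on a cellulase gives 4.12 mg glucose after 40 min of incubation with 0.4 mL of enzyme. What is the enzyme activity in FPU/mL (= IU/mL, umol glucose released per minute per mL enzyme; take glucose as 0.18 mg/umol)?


Activity = glucose_mg / (0.18 mg/umol * V_mL * t_min)
= 4.12 / (0.18 * 0.4 * 40)
= 1.4306 FPU/mL

1.4306 FPU/mL


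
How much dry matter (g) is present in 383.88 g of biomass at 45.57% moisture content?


Wd = Ww * (1 - MC/100)
= 383.88 * (1 - 45.57/100)
= 208.9459 g

208.9459 g


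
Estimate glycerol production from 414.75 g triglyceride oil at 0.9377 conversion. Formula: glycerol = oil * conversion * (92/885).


glycerol = oil * conv * (92/885)
= 414.75 * 0.9377 * 92 / 885
= 40.4292 g

40.4292 g


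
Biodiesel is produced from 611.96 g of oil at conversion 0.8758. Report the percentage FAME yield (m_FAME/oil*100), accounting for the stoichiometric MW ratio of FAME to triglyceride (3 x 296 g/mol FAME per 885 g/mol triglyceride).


m_FAME = oil * conv * (3 * 296 / 885) = oil * conv * (888/885)
= 611.96 * 0.8758 * 888 / 885
= 537.7714 g
Y = m_FAME / oil * 100 = conv * (888/885) * 100
= 0.8758 * 888 / 885 * 100
= 87.88%

87.88%


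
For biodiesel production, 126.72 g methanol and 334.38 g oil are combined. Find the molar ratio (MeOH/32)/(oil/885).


Molar ratio = n_MeOH / n_oil = (MeOH/32) / (oil/885) = (MeOH * 885) / (32 * oil)
= (126.72 * 885) / (32 * 334.38)
= 10.4809

10.4809


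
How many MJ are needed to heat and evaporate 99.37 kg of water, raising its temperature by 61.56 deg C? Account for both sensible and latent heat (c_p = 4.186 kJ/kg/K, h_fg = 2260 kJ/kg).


E = m_water * (4.186 * dT + 2260) / 1000
= 99.37 * (4.186 * 61.56 + 2260) / 1000
= 250.1829 MJ

250.1829 MJ


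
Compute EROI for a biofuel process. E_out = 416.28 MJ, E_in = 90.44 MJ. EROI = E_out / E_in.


EROI = E_out / E_in
= 416.28 / 90.44
= 4.6028

4.6028


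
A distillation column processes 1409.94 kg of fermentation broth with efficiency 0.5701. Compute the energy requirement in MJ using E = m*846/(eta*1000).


E = m * 846 / (eta * 1000)
= 1409.94 * 846 / (0.5701 * 1000)
= 2092.2807 MJ

2092.2807 MJ


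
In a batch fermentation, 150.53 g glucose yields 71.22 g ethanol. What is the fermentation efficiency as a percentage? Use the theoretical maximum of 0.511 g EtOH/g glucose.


Fermentation efficiency = (actual / (0.511 * glucose)) * 100
= (71.22 / (0.511 * 150.53)) * 100
= 92.5887%

92.5887%


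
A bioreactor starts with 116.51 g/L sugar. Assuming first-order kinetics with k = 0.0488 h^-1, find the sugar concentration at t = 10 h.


S = S0 * exp(-k * t)
S = 116.51 * exp(-0.0488 * 10)
S = 71.5200 g/L

71.5200 g/L


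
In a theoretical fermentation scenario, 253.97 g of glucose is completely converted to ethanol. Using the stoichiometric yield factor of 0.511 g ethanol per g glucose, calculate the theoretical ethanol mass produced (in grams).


Theoretical ethanol yield: m_EtOH = 0.511 * m_glucose
m_EtOH = 0.511 * 253.97 = 129.7787 g

129.7787 g


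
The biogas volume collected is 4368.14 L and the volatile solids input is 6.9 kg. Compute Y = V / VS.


Y = V / VS
= 4368.14 / 6.9
= 633.0638 L/kg VS

633.0638 L/kg VS


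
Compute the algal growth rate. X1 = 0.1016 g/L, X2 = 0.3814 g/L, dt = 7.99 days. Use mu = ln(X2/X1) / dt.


mu = ln(X2/X1) / dt
= ln(0.3814/0.1016) / 7.99
= 0.1656 per day

0.1656 per day


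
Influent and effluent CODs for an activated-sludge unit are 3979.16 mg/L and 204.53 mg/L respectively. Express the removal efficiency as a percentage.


eta = (COD_in - COD_out) / COD_in * 100
= (3979.16 - 204.53) / 3979.16 * 100
= 94.8600%

94.8600%


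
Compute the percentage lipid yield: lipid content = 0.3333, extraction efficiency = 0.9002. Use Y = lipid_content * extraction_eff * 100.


Y = lipid_content * extraction_eff * 100
= 0.3333 * 0.9002 * 100
= 30.0037%

30.0037%


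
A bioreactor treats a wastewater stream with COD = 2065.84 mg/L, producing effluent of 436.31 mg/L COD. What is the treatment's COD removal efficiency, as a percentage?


eta = (COD_in - COD_out) / COD_in * 100
= (2065.84 - 436.31) / 2065.84 * 100
= 78.8798%

78.8798%


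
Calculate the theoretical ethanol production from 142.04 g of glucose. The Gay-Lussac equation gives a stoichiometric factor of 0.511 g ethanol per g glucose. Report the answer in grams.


Theoretical ethanol yield: m_EtOH = 0.511 * m_glucose
m_EtOH = 0.511 * 142.04 = 72.5824 g

72.5824 g


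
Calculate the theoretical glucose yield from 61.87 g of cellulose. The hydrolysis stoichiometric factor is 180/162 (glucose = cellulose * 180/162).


glucose = cellulose * 180/162
= 61.87 * 180/162
= 68.7444 g

68.7444 g


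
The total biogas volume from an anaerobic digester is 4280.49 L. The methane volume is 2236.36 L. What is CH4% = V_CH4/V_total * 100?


CH4% = V_CH4 / V_total * 100
= 2236.36 / 4280.49 * 100
= 52.2454%

52.2454%


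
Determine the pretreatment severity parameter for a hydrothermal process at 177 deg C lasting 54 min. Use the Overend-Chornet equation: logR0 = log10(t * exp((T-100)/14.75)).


logR0 = log10(t * exp((T - 100) / 14.75))
= log10(54 * exp((177 - 100) / 14.75))
= 3.9996

3.9996


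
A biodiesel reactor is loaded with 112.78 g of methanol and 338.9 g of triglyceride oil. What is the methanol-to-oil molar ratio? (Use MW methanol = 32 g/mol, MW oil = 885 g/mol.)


Molar ratio = n_MeOH / n_oil = (MeOH/32) / (oil/885) = (MeOH * 885) / (32 * oil)
= (112.78 * 885) / (32 * 338.9)
= 9.2035

9.2035


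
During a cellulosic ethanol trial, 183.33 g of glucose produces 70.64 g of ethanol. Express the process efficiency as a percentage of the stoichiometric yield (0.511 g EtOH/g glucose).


Fermentation efficiency = (actual / (0.511 * glucose)) * 100
= (70.64 / (0.511 * 183.33)) * 100
= 75.4043%

75.4043%


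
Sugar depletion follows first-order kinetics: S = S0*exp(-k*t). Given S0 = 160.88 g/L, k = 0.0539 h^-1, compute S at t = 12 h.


S = S0 * exp(-k * t)
S = 160.88 * exp(-0.0539 * 12)
S = 84.2559 g/L

84.2559 g/L


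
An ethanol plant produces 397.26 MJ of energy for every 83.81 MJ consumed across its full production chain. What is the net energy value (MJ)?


NEV = E_out - E_in
= 397.26 - 83.81
= 313.4500 MJ

313.4500 MJ


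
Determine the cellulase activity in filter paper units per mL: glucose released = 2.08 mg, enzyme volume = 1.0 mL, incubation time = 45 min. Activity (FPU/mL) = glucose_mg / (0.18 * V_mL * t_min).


Activity = glucose_mg / (0.18 mg/umol * V_mL * t_min)
= 2.08 / (0.18 * 1.0 * 45)
= 0.2568 FPU/mL

0.2568 FPU/mL


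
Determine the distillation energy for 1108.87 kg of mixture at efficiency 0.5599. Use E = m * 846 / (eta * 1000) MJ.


E = m * 846 / (eta * 1000)
= 1108.87 * 846 / (0.5599 * 1000)
= 1675.4849 MJ

1675.4849 MJ


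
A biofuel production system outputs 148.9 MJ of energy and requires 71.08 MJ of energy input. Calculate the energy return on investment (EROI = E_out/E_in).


EROI = E_out / E_in
= 148.9 / 71.08
= 2.0948

2.0948


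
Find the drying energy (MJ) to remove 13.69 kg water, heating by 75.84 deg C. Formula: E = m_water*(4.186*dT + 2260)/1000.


E = m_water * (4.186 * dT + 2260) / 1000
= 13.69 * (4.186 * 75.84 + 2260) / 1000
= 35.2855 MJ

35.2855 MJ


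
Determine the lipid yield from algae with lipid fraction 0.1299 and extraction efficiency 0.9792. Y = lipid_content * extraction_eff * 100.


Y = lipid_content * extraction_eff * 100
= 0.1299 * 0.9792 * 100
= 12.7198%

12.7198%


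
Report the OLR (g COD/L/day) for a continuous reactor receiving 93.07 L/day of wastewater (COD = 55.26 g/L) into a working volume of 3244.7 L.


OLR = Q * S / V
= 93.07 * 55.26 / 3244.7
= 1.5851 g/L/day

1.5851 g/L/day


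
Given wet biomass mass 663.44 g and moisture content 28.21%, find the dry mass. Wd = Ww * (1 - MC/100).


Wd = Ww * (1 - MC/100)
= 663.44 * (1 - 28.21/100)
= 476.2836 g

476.2836 g


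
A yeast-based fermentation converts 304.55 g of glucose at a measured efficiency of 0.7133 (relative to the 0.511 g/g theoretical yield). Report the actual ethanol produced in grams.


Actual ethanol: m = 0.511 * 304.55 * 0.7133
m = 111.0073 g

111.0073 g


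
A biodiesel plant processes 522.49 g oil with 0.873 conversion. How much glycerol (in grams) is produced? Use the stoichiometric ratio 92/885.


glycerol = oil * conv * (92/885)
= 522.49 * 0.873 * 92 / 885
= 47.4173 g

47.4173 g


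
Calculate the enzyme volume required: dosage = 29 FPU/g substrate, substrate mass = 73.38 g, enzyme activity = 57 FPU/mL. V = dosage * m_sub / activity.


V = dosage * m_sub / activity
V = 29 * 73.38 / 57
V = 37.3337 mL

37.3337 mL


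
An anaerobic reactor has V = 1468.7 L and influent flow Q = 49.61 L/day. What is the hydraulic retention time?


HRT = V / Q
= 1468.7 / 49.61
= 29.6049 days

29.6049 days


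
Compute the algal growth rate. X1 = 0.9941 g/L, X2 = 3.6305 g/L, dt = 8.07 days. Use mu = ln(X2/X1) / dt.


mu = ln(X2/X1) / dt
= ln(3.6305/0.9941) / 8.07
= 0.1605 per day

0.1605 per day


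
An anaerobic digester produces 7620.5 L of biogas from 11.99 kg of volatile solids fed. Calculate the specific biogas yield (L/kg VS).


Y = V / VS
= 7620.5 / 11.99
= 635.5713 L/kg VS

635.5713 L/kg VS


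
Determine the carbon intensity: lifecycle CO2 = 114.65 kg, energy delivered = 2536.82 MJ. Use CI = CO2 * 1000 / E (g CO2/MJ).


CI = CO2 * 1000 / E
= 114.65 * 1000 / 2536.82
= 45.1944 g CO2/MJ

45.1944 g CO2/MJ


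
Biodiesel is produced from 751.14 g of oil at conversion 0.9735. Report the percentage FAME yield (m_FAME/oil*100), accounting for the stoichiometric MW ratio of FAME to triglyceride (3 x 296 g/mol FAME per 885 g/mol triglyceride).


m_FAME = oil * conv * (3 * 296 / 885) = oil * conv * (888/885)
= 751.14 * 0.9735 * 888 / 885
= 733.7136 g
Y = m_FAME / oil * 100 = conv * (888/885) * 100
= 0.9735 * 888 / 885 * 100
= 97.68%

97.68%


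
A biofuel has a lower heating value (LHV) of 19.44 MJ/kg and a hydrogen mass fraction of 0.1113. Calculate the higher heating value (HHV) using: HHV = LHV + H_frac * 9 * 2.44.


HHV = LHV + H_frac * 9 * 2.44
= 19.44 + 0.1113 * 9 * 2.44
= 21.8841 MJ/kg

21.8841 MJ/kg


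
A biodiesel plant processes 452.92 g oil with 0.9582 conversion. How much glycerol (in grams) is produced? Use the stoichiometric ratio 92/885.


glycerol = oil * conv * (92/885)
= 452.92 * 0.9582 * 92 / 885
= 45.1151 g

45.1151 g


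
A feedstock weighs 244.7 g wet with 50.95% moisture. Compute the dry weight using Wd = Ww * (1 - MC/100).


Wd = Ww * (1 - MC/100)
= 244.7 * (1 - 50.95/100)
= 120.0253 g

120.0253 g


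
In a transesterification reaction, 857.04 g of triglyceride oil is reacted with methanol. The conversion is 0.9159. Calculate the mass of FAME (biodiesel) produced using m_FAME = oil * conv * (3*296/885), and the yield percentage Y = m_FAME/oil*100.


m_FAME = oil * conv * (3 * 296 / 885) = oil * conv * (888/885)
= 857.04 * 0.9159 * 888 / 885
= 787.6238 g
Y = m_FAME / oil * 100 = conv * (888/885) * 100
= 0.9159 * 888 / 885 * 100
= 91.90%

787.6238 g FAME; Y = 91.90%


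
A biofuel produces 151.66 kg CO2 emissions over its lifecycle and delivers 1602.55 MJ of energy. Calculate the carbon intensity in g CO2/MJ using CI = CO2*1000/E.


CI = CO2 * 1000 / E
= 151.66 * 1000 / 1602.55
= 94.6367 g CO2/MJ

94.6367 g CO2/MJ


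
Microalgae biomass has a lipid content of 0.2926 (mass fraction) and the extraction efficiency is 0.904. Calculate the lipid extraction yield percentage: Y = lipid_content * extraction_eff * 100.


Y = lipid_content * extraction_eff * 100
= 0.2926 * 0.904 * 100
= 26.4510%

26.4510%


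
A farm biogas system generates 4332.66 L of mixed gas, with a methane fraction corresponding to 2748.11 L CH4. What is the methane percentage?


CH4% = V_CH4 / V_total * 100
= 2748.11 / 4332.66 * 100
= 63.4278%

63.4278%


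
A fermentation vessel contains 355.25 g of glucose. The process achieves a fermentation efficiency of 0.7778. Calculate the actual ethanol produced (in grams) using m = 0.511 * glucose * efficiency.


Actual ethanol: m = 0.511 * 355.25 * 0.7778
m = 141.1962 g

141.1962 g


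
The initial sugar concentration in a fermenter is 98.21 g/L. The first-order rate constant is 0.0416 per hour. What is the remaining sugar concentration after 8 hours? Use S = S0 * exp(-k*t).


S = S0 * exp(-k * t)
S = 98.21 * exp(-0.0416 * 8)
S = 70.4081 g/L

70.4081 g/L


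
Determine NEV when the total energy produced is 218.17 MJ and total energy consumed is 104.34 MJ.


NEV = E_out - E_in
= 218.17 - 104.34
= 113.8300 MJ

113.8300 MJ


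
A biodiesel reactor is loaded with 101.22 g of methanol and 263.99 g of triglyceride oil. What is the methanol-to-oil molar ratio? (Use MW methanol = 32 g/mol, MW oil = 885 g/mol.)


Molar ratio = n_MeOH / n_oil = (MeOH/32) / (oil/885) = (MeOH * 885) / (32 * oil)
= (101.22 * 885) / (32 * 263.99)
= 10.6041

10.6041


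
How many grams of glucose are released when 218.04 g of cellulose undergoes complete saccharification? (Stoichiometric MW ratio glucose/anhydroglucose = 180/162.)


glucose = cellulose * 180/162
= 218.04 * 180/162
= 242.2667 g

242.2667 g


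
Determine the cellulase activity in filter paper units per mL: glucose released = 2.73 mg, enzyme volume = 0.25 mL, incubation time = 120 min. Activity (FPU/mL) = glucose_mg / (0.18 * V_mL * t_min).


Activity = glucose_mg / (0.18 mg/umol * V_mL * t_min)
= 2.73 / (0.18 * 0.25 * 120)
= 0.5056 FPU/mL

0.5056 FPU/mL


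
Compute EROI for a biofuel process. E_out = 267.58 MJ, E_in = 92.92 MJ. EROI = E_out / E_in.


EROI = E_out / E_in
= 267.58 / 92.92
= 2.8797

2.8797


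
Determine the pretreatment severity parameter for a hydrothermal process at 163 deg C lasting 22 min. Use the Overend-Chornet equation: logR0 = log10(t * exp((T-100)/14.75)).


logR0 = log10(t * exp((T - 100) / 14.75))
= log10(22 * exp((163 - 100) / 14.75))
= 3.1974

3.1974


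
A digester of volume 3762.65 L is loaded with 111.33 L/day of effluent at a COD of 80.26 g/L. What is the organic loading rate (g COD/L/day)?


OLR = Q * S / V
= 111.33 * 80.26 / 3762.65
= 2.3747 g/L/day

2.3747 g/L/day


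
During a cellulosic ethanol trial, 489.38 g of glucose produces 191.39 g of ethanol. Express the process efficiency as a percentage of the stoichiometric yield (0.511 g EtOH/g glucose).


Fermentation efficiency = (actual / (0.511 * glucose)) * 100
= (191.39 / (0.511 * 489.38)) * 100
= 76.5336%

76.5336%


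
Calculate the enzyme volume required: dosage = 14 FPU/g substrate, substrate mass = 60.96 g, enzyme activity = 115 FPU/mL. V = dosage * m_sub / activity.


V = dosage * m_sub / activity
V = 14 * 60.96 / 115
V = 7.4212 mL

7.4212 mL


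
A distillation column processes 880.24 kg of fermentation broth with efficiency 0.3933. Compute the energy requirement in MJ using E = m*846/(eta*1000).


E = m * 846 / (eta * 1000)
= 880.24 * 846 / (0.3933 * 1000)
= 1893.4224 MJ

1893.4224 MJ


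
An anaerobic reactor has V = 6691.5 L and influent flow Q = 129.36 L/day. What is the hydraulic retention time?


HRT = V / Q
= 6691.5 / 129.36
= 51.7277 days

51.7277 days


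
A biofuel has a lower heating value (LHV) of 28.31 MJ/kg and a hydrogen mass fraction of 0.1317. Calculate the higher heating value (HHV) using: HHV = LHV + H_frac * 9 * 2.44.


HHV = LHV + H_frac * 9 * 2.44
= 28.31 + 0.1317 * 9 * 2.44
= 31.2021 MJ/kg

31.2021 MJ/kg


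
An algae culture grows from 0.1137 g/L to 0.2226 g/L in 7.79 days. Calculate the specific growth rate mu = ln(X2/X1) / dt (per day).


mu = ln(X2/X1) / dt
= ln(0.2226/0.1137) / 7.79
= 0.0862 per day

0.0862 per day


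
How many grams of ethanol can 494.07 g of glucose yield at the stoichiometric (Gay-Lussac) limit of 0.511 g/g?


Theoretical ethanol yield: m_EtOH = 0.511 * m_glucose
m_EtOH = 0.511 * 494.07 = 252.4698 g

252.4698 g


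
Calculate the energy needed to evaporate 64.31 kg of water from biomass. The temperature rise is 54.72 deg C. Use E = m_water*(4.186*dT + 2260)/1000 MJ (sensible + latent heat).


E = m_water * (4.186 * dT + 2260) / 1000
= 64.31 * (4.186 * 54.72 + 2260) / 1000
= 160.0713 MJ

160.0713 MJ


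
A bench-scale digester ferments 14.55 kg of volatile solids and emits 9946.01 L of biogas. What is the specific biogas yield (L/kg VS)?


Y = V / VS
= 9946.01 / 14.55
= 683.5746 L/kg VS

683.5746 L/kg VS


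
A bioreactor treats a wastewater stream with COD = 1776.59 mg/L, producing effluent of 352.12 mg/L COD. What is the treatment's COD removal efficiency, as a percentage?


eta = (COD_in - COD_out) / COD_in * 100
= (1776.59 - 352.12) / 1776.59 * 100
= 80.1800%

80.1800%


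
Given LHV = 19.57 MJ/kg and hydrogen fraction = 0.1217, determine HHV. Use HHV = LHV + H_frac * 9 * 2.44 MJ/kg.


HHV = LHV + H_frac * 9 * 2.44
= 19.57 + 0.1217 * 9 * 2.44
= 22.2425 MJ/kg

22.2425 MJ/kg


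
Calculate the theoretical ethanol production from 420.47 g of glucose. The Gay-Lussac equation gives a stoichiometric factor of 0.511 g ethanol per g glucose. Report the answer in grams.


Theoretical ethanol yield: m_EtOH = 0.511 * m_glucose
m_EtOH = 0.511 * 420.47 = 214.8602 g

214.8602 g


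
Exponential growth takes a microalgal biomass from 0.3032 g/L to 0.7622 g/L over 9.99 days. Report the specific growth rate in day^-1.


mu = ln(X2/X1) / dt
= ln(0.7622/0.3032) / 9.99
= 0.0923 per day

0.0923 per day


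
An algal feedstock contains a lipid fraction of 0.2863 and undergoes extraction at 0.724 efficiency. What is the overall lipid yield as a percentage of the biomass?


Y = lipid_content * extraction_eff * 100
= 0.2863 * 0.724 * 100
= 20.7281%

20.7281%


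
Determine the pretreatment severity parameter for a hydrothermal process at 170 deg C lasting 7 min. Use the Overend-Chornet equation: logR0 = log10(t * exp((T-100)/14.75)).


logR0 = log10(t * exp((T - 100) / 14.75))
= log10(7 * exp((170 - 100) / 14.75))
= 2.9062

2.9062


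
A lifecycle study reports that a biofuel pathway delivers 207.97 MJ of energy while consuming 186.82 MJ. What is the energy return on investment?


EROI = E_out / E_in
= 207.97 / 186.82
= 1.1132

1.1132


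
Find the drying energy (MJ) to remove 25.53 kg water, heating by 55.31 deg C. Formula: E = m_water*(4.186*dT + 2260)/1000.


E = m_water * (4.186 * dT + 2260) / 1000
= 25.53 * (4.186 * 55.31 + 2260) / 1000
= 63.6087 MJ

63.6087 MJ


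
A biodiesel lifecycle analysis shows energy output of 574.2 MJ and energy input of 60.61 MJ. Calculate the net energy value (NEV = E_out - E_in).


NEV = E_out - E_in
= 574.2 - 60.61
= 513.5900 MJ

513.5900 MJ


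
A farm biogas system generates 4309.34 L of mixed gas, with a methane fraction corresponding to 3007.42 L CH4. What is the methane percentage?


CH4% = V_CH4 / V_total * 100
= 3007.42 / 4309.34 * 100
= 69.7884%

69.7884%


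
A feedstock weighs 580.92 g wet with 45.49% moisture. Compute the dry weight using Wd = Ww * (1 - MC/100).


Wd = Ww * (1 - MC/100)
= 580.92 * (1 - 45.49/100)
= 316.6595 g

316.6595 g


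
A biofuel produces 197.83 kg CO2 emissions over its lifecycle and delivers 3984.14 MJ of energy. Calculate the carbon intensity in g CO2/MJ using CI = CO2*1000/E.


CI = CO2 * 1000 / E
= 197.83 * 1000 / 3984.14
= 49.6544 g CO2/MJ

49.6544 g CO2/MJ


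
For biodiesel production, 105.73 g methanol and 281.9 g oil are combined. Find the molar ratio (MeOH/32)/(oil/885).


Molar ratio = n_MeOH / n_oil = (MeOH/32) / (oil/885) = (MeOH * 885) / (32 * oil)
= (105.73 * 885) / (32 * 281.9)
= 10.3728

10.3728


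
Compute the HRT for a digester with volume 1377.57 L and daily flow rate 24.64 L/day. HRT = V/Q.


HRT = V / Q
= 1377.57 / 24.64
= 55.9079 days

55.9079 days


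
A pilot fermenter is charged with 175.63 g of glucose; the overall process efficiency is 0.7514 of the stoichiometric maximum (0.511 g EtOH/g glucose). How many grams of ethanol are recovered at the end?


Actual ethanol: m = 0.511 * 175.63 * 0.7514
m = 67.4358 g

67.4358 g


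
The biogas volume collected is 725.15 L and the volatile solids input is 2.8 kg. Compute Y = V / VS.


Y = V / VS
= 725.15 / 2.8
= 258.9821 L/kg VS

258.9821 L/kg VS


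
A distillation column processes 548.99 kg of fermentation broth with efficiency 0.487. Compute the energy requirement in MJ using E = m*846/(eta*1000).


E = m * 846 / (eta * 1000)
= 548.99 * 846 / (0.487 * 1000)
= 953.6869 MJ

953.6869 MJ


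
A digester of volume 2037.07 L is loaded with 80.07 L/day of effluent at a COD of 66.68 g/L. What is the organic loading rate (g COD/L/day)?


OLR = Q * S / V
= 80.07 * 66.68 / 2037.07
= 2.6210 g/L/day

2.6210 g/L/day


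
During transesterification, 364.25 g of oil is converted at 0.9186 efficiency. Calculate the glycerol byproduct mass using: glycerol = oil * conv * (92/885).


glycerol = oil * conv * (92/885)
= 364.25 * 0.9186 * 92 / 885
= 34.7833 g

34.7833 g


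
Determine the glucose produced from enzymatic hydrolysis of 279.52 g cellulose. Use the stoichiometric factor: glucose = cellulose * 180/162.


glucose = cellulose * 180/162
= 279.52 * 180/162
= 310.5778 g

310.5778 g


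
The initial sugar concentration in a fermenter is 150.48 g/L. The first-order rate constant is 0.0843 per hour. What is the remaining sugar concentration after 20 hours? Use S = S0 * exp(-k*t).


S = S0 * exp(-k * t)
S = 150.48 * exp(-0.0843 * 20)
S = 27.8778 g/L

27.8778 g/L


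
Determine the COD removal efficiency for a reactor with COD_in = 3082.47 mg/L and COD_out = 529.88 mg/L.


eta = (COD_in - COD_out) / COD_in * 100
= (3082.47 - 529.88) / 3082.47 * 100
= 82.8099%

82.8099%


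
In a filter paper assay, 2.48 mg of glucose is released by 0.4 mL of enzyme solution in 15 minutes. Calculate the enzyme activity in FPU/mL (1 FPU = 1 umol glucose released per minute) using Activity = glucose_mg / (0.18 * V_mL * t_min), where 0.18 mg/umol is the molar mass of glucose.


Activity = glucose_mg / (0.18 mg/umol * V_mL * t_min)
= 2.48 / (0.18 * 0.4 * 15)
= 2.2963 FPU/mL

2.2963 FPU/mL


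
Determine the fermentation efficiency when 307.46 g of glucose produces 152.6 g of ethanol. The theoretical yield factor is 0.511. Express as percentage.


Fermentation efficiency = (actual / (0.511 * glucose)) * 100
= (152.6 / (0.511 * 307.46)) * 100
= 97.1281%

97.1281%


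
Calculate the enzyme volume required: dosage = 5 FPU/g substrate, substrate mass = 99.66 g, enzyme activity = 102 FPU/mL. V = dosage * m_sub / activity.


V = dosage * m_sub / activity
V = 5 * 99.66 / 102
V = 4.8853 mL

4.8853 mL


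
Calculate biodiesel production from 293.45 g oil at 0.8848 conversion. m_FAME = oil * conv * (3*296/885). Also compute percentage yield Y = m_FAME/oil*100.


m_FAME = oil * conv * (3 * 296 / 885) = oil * conv * (888/885)
= 293.45 * 0.8848 * 888 / 885
= 260.5247 g
Y = m_FAME / oil * 100 = conv * (888/885) * 100
= 0.8848 * 888 / 885 * 100
= 88.78%

260.5247 g FAME; Y = 88.78%


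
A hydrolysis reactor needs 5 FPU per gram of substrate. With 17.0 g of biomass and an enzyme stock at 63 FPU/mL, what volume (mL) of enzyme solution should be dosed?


V = dosage * m_sub / activity
V = 5 * 17.0 / 63
V = 1.3492 mL

1.3492 mL


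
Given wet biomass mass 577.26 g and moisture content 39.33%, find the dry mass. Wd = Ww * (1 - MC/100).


Wd = Ww * (1 - MC/100)
= 577.26 * (1 - 39.33/100)
= 350.2236 g

350.2236 g


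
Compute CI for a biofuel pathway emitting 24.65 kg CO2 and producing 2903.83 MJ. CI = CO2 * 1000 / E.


CI = CO2 * 1000 / E
= 24.65 * 1000 / 2903.83
= 8.4888 g CO2/MJ

8.4888 g CO2/MJ


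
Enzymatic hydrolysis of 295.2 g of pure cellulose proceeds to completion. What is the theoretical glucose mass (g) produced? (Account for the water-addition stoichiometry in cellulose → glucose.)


glucose = cellulose * 180/162
= 295.2 * 180/162
= 328.0000 g

328.0000 g


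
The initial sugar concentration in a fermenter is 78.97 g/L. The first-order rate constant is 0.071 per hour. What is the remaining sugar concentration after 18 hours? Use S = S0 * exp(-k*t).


S = S0 * exp(-k * t)
S = 78.97 * exp(-0.071 * 18)
S = 22.0006 g/L

22.0006 g/L


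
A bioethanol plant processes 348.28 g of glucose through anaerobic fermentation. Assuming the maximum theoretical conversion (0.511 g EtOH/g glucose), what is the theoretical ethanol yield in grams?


Theoretical ethanol yield: m_EtOH = 0.511 * m_glucose
m_EtOH = 0.511 * 348.28 = 177.9711 g

177.9711 g


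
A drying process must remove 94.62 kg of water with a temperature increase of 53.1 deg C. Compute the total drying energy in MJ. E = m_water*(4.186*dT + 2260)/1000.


E = m_water * (4.186 * dT + 2260) / 1000
= 94.62 * (4.186 * 53.1 + 2260) / 1000
= 234.8730 MJ

234.8730 MJ


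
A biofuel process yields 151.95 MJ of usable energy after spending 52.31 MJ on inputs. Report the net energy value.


NEV = E_out - E_in
= 151.95 - 52.31
= 99.6400 MJ

99.6400 MJ


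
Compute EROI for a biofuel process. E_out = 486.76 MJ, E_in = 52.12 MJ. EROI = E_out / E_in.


EROI = E_out / E_in
= 486.76 / 52.12
= 9.3392

9.3392


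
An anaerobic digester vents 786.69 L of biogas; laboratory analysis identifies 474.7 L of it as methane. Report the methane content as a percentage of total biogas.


CH4% = V_CH4 / V_total * 100
= 474.7 / 786.69 * 100
= 60.3414%

60.3414%


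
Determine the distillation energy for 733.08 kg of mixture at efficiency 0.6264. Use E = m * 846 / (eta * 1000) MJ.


E = m * 846 / (eta * 1000)
= 733.08 * 846 / (0.6264 * 1000)
= 990.0793 MJ

990.0793 MJ


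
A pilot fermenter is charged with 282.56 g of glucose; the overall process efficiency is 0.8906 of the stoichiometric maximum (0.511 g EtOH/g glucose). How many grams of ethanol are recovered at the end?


Actual ethanol: m = 0.511 * 282.56 * 0.8906
m = 128.5921 g

128.5921 g


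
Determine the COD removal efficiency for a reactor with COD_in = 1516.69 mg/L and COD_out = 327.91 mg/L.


eta = (COD_in - COD_out) / COD_in * 100
= (1516.69 - 327.91) / 1516.69 * 100
= 78.3799%

78.3799%


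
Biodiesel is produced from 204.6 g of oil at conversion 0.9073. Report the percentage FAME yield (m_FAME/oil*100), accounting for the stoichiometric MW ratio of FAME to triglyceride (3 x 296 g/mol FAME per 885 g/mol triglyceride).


m_FAME = oil * conv * (3 * 296 / 885) = oil * conv * (888/885)
= 204.6 * 0.9073 * 888 / 885
= 186.2628 g
Y = m_FAME / oil * 100 = conv * (888/885) * 100
= 0.9073 * 888 / 885 * 100
= 91.04%

91.04%


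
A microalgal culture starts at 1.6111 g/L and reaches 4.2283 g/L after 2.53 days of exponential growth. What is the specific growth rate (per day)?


mu = ln(X2/X1) / dt
= ln(4.2283/1.6111) / 2.53
= 0.3814 per day

0.3814 per day


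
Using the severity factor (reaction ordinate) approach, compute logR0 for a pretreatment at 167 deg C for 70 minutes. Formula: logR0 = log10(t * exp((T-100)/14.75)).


logR0 = log10(t * exp((T - 100) / 14.75))
= log10(70 * exp((167 - 100) / 14.75))
= 3.8178

3.8178


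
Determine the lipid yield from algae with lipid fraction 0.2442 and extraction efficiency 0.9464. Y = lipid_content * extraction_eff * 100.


Y = lipid_content * extraction_eff * 100
= 0.2442 * 0.9464 * 100
= 23.1111%

23.1111%
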